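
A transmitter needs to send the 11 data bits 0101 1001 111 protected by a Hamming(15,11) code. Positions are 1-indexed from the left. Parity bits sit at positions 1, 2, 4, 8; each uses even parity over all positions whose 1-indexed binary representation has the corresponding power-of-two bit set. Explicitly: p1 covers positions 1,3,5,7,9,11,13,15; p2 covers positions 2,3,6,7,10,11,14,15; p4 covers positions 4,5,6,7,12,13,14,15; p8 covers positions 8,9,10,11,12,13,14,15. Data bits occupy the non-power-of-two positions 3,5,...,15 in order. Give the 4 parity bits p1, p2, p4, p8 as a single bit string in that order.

1101

Place data bits at non-power-of-two positions: b3=0, b5=1, b6=0, b7=1, b9=1, b10=0, b11=0, b12=1, b13=1, b14=1, b15=1.
p1 = XOR of data positions {3,5,7,9,11,13,15} = 0⊕1⊕1⊕1⊕0⊕1⊕1 = 1
p2 = XOR of data positions {3,6,7,10,11,14,15} = 0⊕0⊕1⊕0⊕0⊕1⊕1 = 1
p4 = XOR of data positions {5,6,7,12,13,14,15} = 1⊕0⊕1⊕1⊕1⊕1⊕1 = 0
p8 = XOR of data positions {9,10,11,12,13,14,15} = 1⊕0⊕0⊕1⊕1⊕1⊕1 = 1
Parity bits p1,p2,p4,p8 = 1101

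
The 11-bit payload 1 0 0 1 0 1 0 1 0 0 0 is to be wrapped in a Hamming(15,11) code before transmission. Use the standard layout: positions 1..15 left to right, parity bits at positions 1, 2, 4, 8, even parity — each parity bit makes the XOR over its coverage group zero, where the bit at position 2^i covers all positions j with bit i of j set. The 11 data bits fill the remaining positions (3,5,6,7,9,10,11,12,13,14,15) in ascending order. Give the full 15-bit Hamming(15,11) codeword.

011000100101000

Place data bits at non-power-of-two positions: b3=1, b5=0, b6=0, b7=1, b9=0, b10=1, b11=0, b12=1, b13=0, b14=0, b15=0.
p1 = XOR of data positions {3,5,7,9,11,13,15} = 1⊕0⊕1⊕0⊕0⊕0⊕0 = 0
p2 = XOR of data positions {3,6,7,10,11,14,15} = 1⊕0⊕1⊕1⊕0⊕0⊕0 = 1
p4 = XOR of data positions {5,6,7,12,13,14,15} = 0⊕0⊕1⊕1⊕0⊕0⊕0 = 0
p8 = XOR of data positions {9,10,11,12,13,14,15} = 0⊕1⊕0⊕1⊕0⊕0⊕0 = 0
Codeword b1..b15 = 011000100101000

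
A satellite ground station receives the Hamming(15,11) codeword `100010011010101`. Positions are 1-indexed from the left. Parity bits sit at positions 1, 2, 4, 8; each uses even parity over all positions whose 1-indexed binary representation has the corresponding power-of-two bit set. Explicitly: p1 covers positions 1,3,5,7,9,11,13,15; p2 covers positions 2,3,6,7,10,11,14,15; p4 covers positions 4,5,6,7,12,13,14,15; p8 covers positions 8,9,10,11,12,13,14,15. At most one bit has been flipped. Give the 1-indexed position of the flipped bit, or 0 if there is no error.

12

s1: b1⊕b3⊕b5⊕b7⊕b9⊕b11⊕b13⊕b15 = 1⊕0⊕1⊕0⊕1⊕1⊕1⊕1 = 0
s2: b2⊕b3⊕b6⊕b7⊕b10⊕b11⊕b14⊕b15 = 0⊕0⊕0⊕0⊕0⊕1⊕0⊕1 = 0
s4: b4⊕b5⊕b6⊕b7⊕b12⊕b13⊕b14⊕b15 = 0⊕1⊕0⊕0⊕0⊕1⊕0⊕1 = 1
s8: b8⊕b9⊕b10⊕b11⊕b12⊕b13⊕b14⊕b15 = 1⊕1⊕0⊕1⊕0⊕1⊕0⊕1 = 1
Syndrome (s8...s1) = 1100 → position 12.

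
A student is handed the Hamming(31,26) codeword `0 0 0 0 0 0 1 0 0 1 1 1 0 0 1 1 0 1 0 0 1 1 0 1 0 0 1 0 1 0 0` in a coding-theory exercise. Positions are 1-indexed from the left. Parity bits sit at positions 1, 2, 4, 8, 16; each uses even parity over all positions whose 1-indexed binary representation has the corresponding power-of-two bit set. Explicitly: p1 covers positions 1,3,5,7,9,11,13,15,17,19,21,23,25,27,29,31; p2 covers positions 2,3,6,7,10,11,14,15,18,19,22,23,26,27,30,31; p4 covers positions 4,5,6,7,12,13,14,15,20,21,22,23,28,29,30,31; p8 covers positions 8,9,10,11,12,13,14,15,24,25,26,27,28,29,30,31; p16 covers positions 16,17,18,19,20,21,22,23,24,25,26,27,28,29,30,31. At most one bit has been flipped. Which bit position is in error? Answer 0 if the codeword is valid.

26

s1: b1⊕b3⊕b5⊕b7⊕b9⊕b11⊕b13⊕b15⊕b17⊕b19⊕b21⊕b23⊕b25⊕b27⊕b29⊕b31 = 0⊕0⊕0⊕1⊕0⊕1⊕0⊕1⊕0⊕0⊕1⊕0⊕0⊕1⊕1⊕0 = 0
s2: b2⊕b3⊕b6⊕b7⊕b10⊕b11⊕b14⊕b15⊕b18⊕b19⊕b22⊕b23⊕b26⊕b27⊕b30⊕b31 = 0⊕0⊕0⊕1⊕1⊕1⊕0⊕1⊕1⊕0⊕1⊕0⊕0⊕1⊕0⊕0 = 1
s4: b4⊕b5⊕b6⊕b7⊕b12⊕b13⊕b14⊕b15⊕b20⊕b21⊕b22⊕b23⊕b28⊕b29⊕b30⊕b31 = 0⊕0⊕0⊕1⊕1⊕0⊕0⊕1⊕0⊕1⊕1⊕0⊕0⊕1⊕0⊕0 = 0
s8: b8⊕b9⊕b10⊕b11⊕b12⊕b13⊕b14⊕b15⊕b24⊕b25⊕b26⊕b27⊕b28⊕b29⊕b30⊕b31 = 0⊕0⊕1⊕1⊕1⊕0⊕0⊕1⊕1⊕0⊕0⊕1⊕0⊕1⊕0⊕0 = 1
s16: b16⊕b17⊕b18⊕b19⊕b20⊕b21⊕b22⊕b23⊕b24⊕b25⊕b26⊕b27⊕b28⊕b29⊕b30⊕b31 = 1⊕0⊕1⊕0⊕0⊕1⊕1⊕0⊕1⊕0⊕0⊕1⊕0⊕1⊕0⊕0 = 1
Syndrome (s16...s1) = 11010 → position 26.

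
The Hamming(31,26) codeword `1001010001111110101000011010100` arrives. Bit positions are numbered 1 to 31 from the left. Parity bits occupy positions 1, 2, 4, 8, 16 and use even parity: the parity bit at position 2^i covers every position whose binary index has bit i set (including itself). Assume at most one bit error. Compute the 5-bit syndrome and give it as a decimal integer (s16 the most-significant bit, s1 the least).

s1: b1⊕b3⊕b5⊕b7⊕b9⊕b11⊕b13⊕b15⊕b17⊕b19⊕b21⊕b23⊕b25⊕b27⊕b29⊕b31 = 1⊕0⊕0⊕0⊕0⊕1⊕1⊕1⊕1⊕1⊕0⊕0⊕1⊕1⊕1⊕0 = 1
s2: b2⊕b3⊕b6⊕b7⊕b10⊕b11⊕b14⊕b15⊕b18⊕b19⊕b22⊕b23⊕b26⊕b27⊕b30⊕b31 = 0⊕0⊕1⊕0⊕1⊕1⊕1⊕1⊕0⊕1⊕0⊕0⊕0⊕1⊕0⊕0 = 1
s4: b4⊕b5⊕b6⊕b7⊕b12⊕b13⊕b14⊕b15⊕b20⊕b21⊕b22⊕b23⊕b28⊕b29⊕b30⊕b31 = 1⊕0⊕1⊕0⊕1⊕1⊕1⊕1⊕0⊕0⊕0⊕0⊕0⊕1⊕0⊕0 = 1
s8: b8⊕b9⊕b10⊕b11⊕b12⊕b13⊕b14⊕b15⊕b24⊕b25⊕b26⊕b27⊕b28⊕b29⊕b30⊕b31 = 0⊕0⊕1⊕1⊕1⊕1⊕1⊕1⊕1⊕1⊕0⊕1⊕0⊕1⊕0⊕0 = 0
s16: b16⊕b17⊕b18⊕b19⊕b20⊕b21⊕b22⊕b23⊕b24⊕b25⊕b26⊕b27⊕b28⊕b29⊕b30⊕b31 = 0⊕1⊕0⊕1⊕0⊕0⊕0⊕0⊕1⊕1⊕0⊕1⊕0⊕1⊕0⊕0 = 0
Syndrome (s16...s1) = 00111 → position 7.

7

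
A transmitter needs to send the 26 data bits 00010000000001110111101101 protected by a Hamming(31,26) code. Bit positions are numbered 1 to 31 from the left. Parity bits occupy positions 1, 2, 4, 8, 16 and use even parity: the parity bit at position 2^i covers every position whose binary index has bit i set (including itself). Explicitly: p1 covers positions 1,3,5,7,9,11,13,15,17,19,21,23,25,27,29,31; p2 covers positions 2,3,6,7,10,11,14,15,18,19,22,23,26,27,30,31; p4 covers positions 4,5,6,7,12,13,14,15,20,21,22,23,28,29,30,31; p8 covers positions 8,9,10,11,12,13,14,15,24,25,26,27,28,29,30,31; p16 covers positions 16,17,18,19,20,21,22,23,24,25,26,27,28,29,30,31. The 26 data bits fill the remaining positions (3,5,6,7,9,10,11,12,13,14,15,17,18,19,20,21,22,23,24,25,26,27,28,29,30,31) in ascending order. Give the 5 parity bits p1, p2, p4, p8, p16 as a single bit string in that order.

11100

Place data bits at non-power-of-two positions: b3=0, b5=0, b6=0, b7=1, b9=0, b10=0, b11=0, b12=0, b13=0, b14=0, b15=0, b17=0, b18=0, b19=1, b20=1, b21=1, b22=0, b23=1, b24=1, b25=1, b26=1, b27=0, b28=1, b29=1, b30=0, b31=1.
p1 = XOR of data positions {3,5,7,9,11,13,15,17,19,21,23,25,27,29,31} = 0⊕0⊕1⊕0⊕0⊕0⊕0⊕0⊕1⊕1⊕1⊕1⊕0⊕1⊕1 = 1
p2 = XOR of data positions {3,6,7,10,11,14,15,18,19,22,23,26,27,30,31} = 0⊕0⊕1⊕0⊕0⊕0⊕0⊕0⊕1⊕0⊕1⊕1⊕0⊕0⊕1 = 1
p4 = XOR of data positions {5,6,7,12,13,14,15,20,21,22,23,28,29,30,31} = 0⊕0⊕1⊕0⊕0⊕0⊕0⊕1⊕1⊕0⊕1⊕1⊕1⊕0⊕1 = 1
p8 = XOR of data positions {9,10,11,12,13,14,15,24,25,26,27,28,29,30,31} = 0⊕0⊕0⊕0⊕0⊕0⊕0⊕1⊕1⊕1⊕0⊕1⊕1⊕0⊕1 = 0
p16 = XOR of data positions {17,18,19,20,21,22,23,24,25,26,27,28,29,30,31} = 0⊕0⊕1⊕1⊕1⊕0⊕1⊕1⊕1⊕1⊕0⊕1⊕1⊕0⊕1 = 0
Parity bits p1,p2,p4,p8,p16 = 11100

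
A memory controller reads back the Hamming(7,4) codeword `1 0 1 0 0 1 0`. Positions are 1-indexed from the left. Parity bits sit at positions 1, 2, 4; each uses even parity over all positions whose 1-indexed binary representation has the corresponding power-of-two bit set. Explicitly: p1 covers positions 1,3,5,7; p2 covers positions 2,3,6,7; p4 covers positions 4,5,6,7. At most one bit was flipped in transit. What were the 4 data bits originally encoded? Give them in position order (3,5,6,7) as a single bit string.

1010

s1: b1⊕b3⊕b5⊕b7 = 1⊕1⊕0⊕0 = 0
s2: b2⊕b3⊕b6⊕b7 = 0⊕1⊕1⊕0 = 0
s4: b4⊕b5⊕b6⊕b7 = 0⊕0⊕1⊕0 = 1
Syndrome (s4...s1) = 100 → position 4.
Flip bit 4: corrected codeword = 1011010
Data bits at positions 3,5,6,7: 1010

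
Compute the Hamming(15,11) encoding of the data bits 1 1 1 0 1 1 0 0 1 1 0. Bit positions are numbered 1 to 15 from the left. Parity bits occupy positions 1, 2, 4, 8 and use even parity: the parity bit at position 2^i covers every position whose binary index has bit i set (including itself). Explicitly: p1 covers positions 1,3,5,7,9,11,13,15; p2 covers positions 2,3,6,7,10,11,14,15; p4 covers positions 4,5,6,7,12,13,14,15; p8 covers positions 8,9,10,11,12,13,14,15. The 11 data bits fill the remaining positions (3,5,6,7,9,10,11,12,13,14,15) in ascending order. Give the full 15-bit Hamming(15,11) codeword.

001011001100110

Place data bits at non-power-of-two positions: b3=1, b5=1, b6=1, b7=0, b9=1, b10=1, b11=0, b12=0, b13=1, b14=1, b15=0.
p1 = XOR of data positions {3,5,7,9,11,13,15} = 1⊕1⊕0⊕1⊕0⊕1⊕0 = 0
p2 = XOR of data positions {3,6,7,10,11,14,15} = 1⊕1⊕0⊕1⊕0⊕1⊕0 = 0
p4 = XOR of data positions {5,6,7,12,13,14,15} = 1⊕1⊕0⊕0⊕1⊕1⊕0 = 0
p8 = XOR of data positions {9,10,11,12,13,14,15} = 1⊕1⊕0⊕0⊕1⊕1⊕0 = 0
Codeword b1..b15 = 001011001100110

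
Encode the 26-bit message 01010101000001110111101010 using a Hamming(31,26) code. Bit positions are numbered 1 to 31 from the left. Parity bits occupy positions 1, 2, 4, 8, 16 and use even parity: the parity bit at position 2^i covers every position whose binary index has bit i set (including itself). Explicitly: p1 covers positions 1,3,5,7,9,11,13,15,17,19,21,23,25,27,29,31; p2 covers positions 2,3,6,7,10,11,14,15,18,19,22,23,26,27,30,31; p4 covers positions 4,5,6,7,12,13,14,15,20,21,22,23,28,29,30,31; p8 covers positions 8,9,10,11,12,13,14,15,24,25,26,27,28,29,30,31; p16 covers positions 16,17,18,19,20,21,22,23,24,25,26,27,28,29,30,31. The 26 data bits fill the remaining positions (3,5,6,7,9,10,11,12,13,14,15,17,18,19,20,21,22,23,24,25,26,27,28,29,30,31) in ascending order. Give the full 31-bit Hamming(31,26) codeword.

Place data bits at non-power-of-two positions: b3=0, b5=1, b6=0, b7=1, b9=0, b10=1, b11=0, b12=1, b13=0, b14=0, b15=0, b17=0, b18=0, b19=1, b20=1, b21=1, b22=0, b23=1, b24=1, b25=1, b26=1, b27=0, b28=1, b29=0, b30=1, b31=0.
p1 = XOR of data positions {3,5,7,9,11,13,15,17,19,21,23,25,27,29,31} = 0⊕1⊕1⊕0⊕0⊕0⊕0⊕0⊕1⊕1⊕1⊕1⊕0⊕0⊕0 = 0
p2 = XOR of data positions {3,6,7,10,11,14,15,18,19,22,23,26,27,30,31} = 0⊕0⊕1⊕1⊕0⊕0⊕0⊕0⊕1⊕0⊕1⊕1⊕0⊕1⊕0 = 0
p4 = XOR of data positions {5,6,7,12,13,14,15,20,21,22,23,28,29,30,31} = 1⊕0⊕1⊕1⊕0⊕0⊕0⊕1⊕1⊕0⊕1⊕1⊕0⊕1⊕0 = 0
p8 = XOR of data positions {9,10,11,12,13,14,15,24,25,26,27,28,29,30,31} = 0⊕1⊕0⊕1⊕0⊕0⊕0⊕1⊕1⊕1⊕0⊕1⊕0⊕1⊕0 = 1
p16 = XOR of data positions {17,18,19,20,21,22,23,24,25,26,27,28,29,30,31} = 0⊕0⊕1⊕1⊕1⊕0⊕1⊕1⊕1⊕1⊕0⊕1⊕0⊕1⊕0 = 1
Codeword b1..b31 = 0000101101010001001110111101010

0000101101010001001110111101010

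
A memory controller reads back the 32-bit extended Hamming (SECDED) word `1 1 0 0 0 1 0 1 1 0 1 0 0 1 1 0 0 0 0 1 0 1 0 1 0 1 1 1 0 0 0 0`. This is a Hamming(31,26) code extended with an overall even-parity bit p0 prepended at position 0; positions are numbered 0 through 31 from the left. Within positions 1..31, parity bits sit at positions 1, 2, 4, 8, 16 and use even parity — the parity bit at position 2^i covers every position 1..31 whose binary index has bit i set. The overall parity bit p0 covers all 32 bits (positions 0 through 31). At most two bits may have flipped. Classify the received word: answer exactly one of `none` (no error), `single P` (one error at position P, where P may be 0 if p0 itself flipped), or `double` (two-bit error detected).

s1: b1⊕b3⊕b5⊕b7⊕b9⊕b11⊕b13⊕b15⊕b17⊕b19⊕b21⊕b23⊕b25⊕b27⊕b29⊕b31 = 1⊕0⊕1⊕1⊕0⊕0⊕1⊕0⊕0⊕1⊕1⊕1⊕1⊕1⊕0⊕0 = 1
s2: b2⊕b3⊕b6⊕b7⊕b10⊕b11⊕b14⊕b15⊕b18⊕b19⊕b22⊕b23⊕b26⊕b27⊕b30⊕b31 = 0⊕0⊕0⊕1⊕1⊕0⊕1⊕0⊕0⊕1⊕0⊕1⊕1⊕1⊕0⊕0 = 1
s4: b4⊕b5⊕b6⊕b7⊕b12⊕b13⊕b14⊕b15⊕b20⊕b21⊕b22⊕b23⊕b28⊕b29⊕b30⊕b31 = 0⊕1⊕0⊕1⊕0⊕1⊕1⊕0⊕0⊕1⊕0⊕1⊕0⊕0⊕0⊕0 = 0
s8: b8⊕b9⊕b10⊕b11⊕b12⊕b13⊕b14⊕b15⊕b24⊕b25⊕b26⊕b27⊕b28⊕b29⊕b30⊕b31 = 1⊕0⊕1⊕0⊕0⊕1⊕1⊕0⊕0⊕1⊕1⊕1⊕0⊕0⊕0⊕0 = 1
s16: b16⊕b17⊕b18⊕b19⊕b20⊕b21⊕b22⊕b23⊕b24⊕b25⊕b26⊕b27⊕b28⊕b29⊕b30⊕b31 = 0⊕0⊕0⊕1⊕0⊕1⊕0⊕1⊕0⊕1⊕1⊕1⊕0⊕0⊕0⊕0 = 0
Syndrome (s16...s1) = 01011 → position 11.
Overall parity (XOR of all 32 bits, including p0): 1⊕1⊕0⊕0⊕0⊕1⊕0⊕1⊕1⊕0⊕1⊕0⊕0⊕1⊕1⊕0⊕0⊕0⊕0⊕1⊕0⊕1⊕0⊕1⊕0⊕1⊕1⊕1⊕0⊕0⊕0⊕0 = 0
Overall=0, syndrome position=11 → double-bit error detected (uncorrectable).

double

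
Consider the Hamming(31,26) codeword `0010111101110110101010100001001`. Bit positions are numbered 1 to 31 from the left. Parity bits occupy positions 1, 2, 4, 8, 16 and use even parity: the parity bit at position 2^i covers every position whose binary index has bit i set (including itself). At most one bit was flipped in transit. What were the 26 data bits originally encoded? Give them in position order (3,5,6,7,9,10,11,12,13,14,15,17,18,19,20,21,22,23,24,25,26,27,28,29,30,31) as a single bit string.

11110111011101010100001001

s1: b1⊕b3⊕b5⊕b7⊕b9⊕b11⊕b13⊕b15⊕b17⊕b19⊕b21⊕b23⊕b25⊕b27⊕b29⊕b31 = 0⊕1⊕1⊕1⊕0⊕1⊕0⊕1⊕1⊕1⊕1⊕1⊕0⊕0⊕0⊕1 = 0
s2: b2⊕b3⊕b6⊕b7⊕b10⊕b11⊕b14⊕b15⊕b18⊕b19⊕b22⊕b23⊕b26⊕b27⊕b30⊕b31 = 0⊕1⊕1⊕1⊕1⊕1⊕1⊕1⊕0⊕1⊕0⊕1⊕0⊕0⊕0⊕1 = 0
s4: b4⊕b5⊕b6⊕b7⊕b12⊕b13⊕b14⊕b15⊕b20⊕b21⊕b22⊕b23⊕b28⊕b29⊕b30⊕b31 = 0⊕1⊕1⊕1⊕1⊕0⊕1⊕1⊕0⊕1⊕0⊕1⊕1⊕0⊕0⊕1 = 0
s8: b8⊕b9⊕b10⊕b11⊕b12⊕b13⊕b14⊕b15⊕b24⊕b25⊕b26⊕b27⊕b28⊕b29⊕b30⊕b31 = 1⊕0⊕1⊕1⊕1⊕0⊕1⊕1⊕0⊕0⊕0⊕0⊕1⊕0⊕0⊕1 = 0
s16: b16⊕b17⊕b18⊕b19⊕b20⊕b21⊕b22⊕b23⊕b24⊕b25⊕b26⊕b27⊕b28⊕b29⊕b30⊕b31 = 0⊕1⊕0⊕1⊕0⊕1⊕0⊕1⊕0⊕0⊕0⊕0⊕1⊕0⊕0⊕1 = 0
Syndrome (s16...s1) = 00000 → position 0 (no error).
No correction needed.
Data bits at positions 3,5,6,7,9,10,11,12,13,14,15,17,18,19,20,21,22,23,24,25,26,27,28,29,30,31: 11110111011101010100001001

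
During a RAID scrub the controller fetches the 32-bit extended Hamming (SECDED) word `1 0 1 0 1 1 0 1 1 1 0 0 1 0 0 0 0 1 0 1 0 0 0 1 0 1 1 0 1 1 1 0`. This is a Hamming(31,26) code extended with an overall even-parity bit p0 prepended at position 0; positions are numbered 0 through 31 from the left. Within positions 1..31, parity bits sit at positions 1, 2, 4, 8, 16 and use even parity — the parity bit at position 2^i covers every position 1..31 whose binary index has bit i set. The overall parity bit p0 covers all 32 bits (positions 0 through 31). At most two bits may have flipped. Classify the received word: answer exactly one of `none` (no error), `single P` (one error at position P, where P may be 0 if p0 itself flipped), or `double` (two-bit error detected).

none

s1: b1⊕b3⊕b5⊕b7⊕b9⊕b11⊕b13⊕b15⊕b17⊕b19⊕b21⊕b23⊕b25⊕b27⊕b29⊕b31 = 0⊕0⊕1⊕1⊕1⊕0⊕0⊕0⊕1⊕1⊕0⊕1⊕1⊕0⊕1⊕0 = 0
s2: b2⊕b3⊕b6⊕b7⊕b10⊕b11⊕b14⊕b15⊕b18⊕b19⊕b22⊕b23⊕b26⊕b27⊕b30⊕b31 = 1⊕0⊕0⊕1⊕0⊕0⊕0⊕0⊕0⊕1⊕0⊕1⊕1⊕0⊕1⊕0 = 0
s4: b4⊕b5⊕b6⊕b7⊕b12⊕b13⊕b14⊕b15⊕b20⊕b21⊕b22⊕b23⊕b28⊕b29⊕b30⊕b31 = 1⊕1⊕0⊕1⊕1⊕0⊕0⊕0⊕0⊕0⊕0⊕1⊕1⊕1⊕1⊕0 = 0
s8: b8⊕b9⊕b10⊕b11⊕b12⊕b13⊕b14⊕b15⊕b24⊕b25⊕b26⊕b27⊕b28⊕b29⊕b30⊕b31 = 1⊕1⊕0⊕0⊕1⊕0⊕0⊕0⊕0⊕1⊕1⊕0⊕1⊕1⊕1⊕0 = 0
s16: b16⊕b17⊕b18⊕b19⊕b20⊕b21⊕b22⊕b23⊕b24⊕b25⊕b26⊕b27⊕b28⊕b29⊕b30⊕b31 = 0⊕1⊕0⊕1⊕0⊕0⊕0⊕1⊕0⊕1⊕1⊕0⊕1⊕1⊕1⊕0 = 0
Syndrome (s16...s1) = 00000 → position 0 (no error).
Overall parity (XOR of all 32 bits, including p0): 1⊕0⊕1⊕0⊕1⊕1⊕0⊕1⊕1⊕1⊕0⊕0⊕1⊕0⊕0⊕0⊕0⊕1⊕0⊕1⊕0⊕0⊕0⊕1⊕0⊕1⊕1⊕0⊕1⊕1⊕1⊕0 = 0
Overall=0, syndrome position=0 → no error.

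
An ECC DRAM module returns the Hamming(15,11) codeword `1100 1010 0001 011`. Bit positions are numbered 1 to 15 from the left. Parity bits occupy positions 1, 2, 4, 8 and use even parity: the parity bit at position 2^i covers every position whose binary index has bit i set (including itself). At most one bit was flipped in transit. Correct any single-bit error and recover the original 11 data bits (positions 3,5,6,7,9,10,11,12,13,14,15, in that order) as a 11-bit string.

s1: b1⊕b3⊕b5⊕b7⊕b9⊕b11⊕b13⊕b15 = 1⊕0⊕1⊕1⊕0⊕0⊕0⊕1 = 0
s2: b2⊕b3⊕b6⊕b7⊕b10⊕b11⊕b14⊕b15 = 1⊕0⊕0⊕1⊕0⊕0⊕1⊕1 = 0
s4: b4⊕b5⊕b6⊕b7⊕b12⊕b13⊕b14⊕b15 = 0⊕1⊕0⊕1⊕1⊕0⊕1⊕1 = 1
s8: b8⊕b9⊕b10⊕b11⊕b12⊕b13⊕b14⊕b15 = 0⊕0⊕0⊕0⊕1⊕0⊕1⊕1 = 1
Syndrome (s8...s1) = 1100 → position 12.
Flip bit 12: corrected codeword = 110010100000011
Data bits at positions 3,5,6,7,9,10,11,12,13,14,15: 01010000011

01010000011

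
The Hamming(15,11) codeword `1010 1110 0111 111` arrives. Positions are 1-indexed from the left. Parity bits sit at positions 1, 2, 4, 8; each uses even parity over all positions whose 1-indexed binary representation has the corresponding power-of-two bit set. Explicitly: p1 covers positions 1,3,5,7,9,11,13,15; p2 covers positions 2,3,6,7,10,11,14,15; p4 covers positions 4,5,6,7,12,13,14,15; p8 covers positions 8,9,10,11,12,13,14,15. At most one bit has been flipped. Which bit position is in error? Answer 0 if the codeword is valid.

s1: b1⊕b3⊕b5⊕b7⊕b9⊕b11⊕b13⊕b15 = 1⊕1⊕1⊕1⊕0⊕1⊕1⊕1 = 1
s2: b2⊕b3⊕b6⊕b7⊕b10⊕b11⊕b14⊕b15 = 0⊕1⊕1⊕1⊕1⊕1⊕1⊕1 = 1
s4: b4⊕b5⊕b6⊕b7⊕b12⊕b13⊕b14⊕b15 = 0⊕1⊕1⊕1⊕1⊕1⊕1⊕1 = 1
s8: b8⊕b9⊕b10⊕b11⊕b12⊕b13⊕b14⊕b15 = 0⊕0⊕1⊕1⊕1⊕1⊕1⊕1 = 0
Syndrome (s8...s1) = 0111 → position 7.

7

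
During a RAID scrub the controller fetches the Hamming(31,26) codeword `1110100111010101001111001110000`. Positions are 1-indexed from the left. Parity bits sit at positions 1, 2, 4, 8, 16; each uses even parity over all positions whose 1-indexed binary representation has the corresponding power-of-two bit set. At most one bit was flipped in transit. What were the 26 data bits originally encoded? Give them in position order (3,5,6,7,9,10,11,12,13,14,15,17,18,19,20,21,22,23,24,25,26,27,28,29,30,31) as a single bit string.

11001101010001111001110000

s1: b1⊕b3⊕b5⊕b7⊕b9⊕b11⊕b13⊕b15⊕b17⊕b19⊕b21⊕b23⊕b25⊕b27⊕b29⊕b31 = 1⊕1⊕1⊕0⊕1⊕0⊕0⊕0⊕0⊕1⊕1⊕0⊕1⊕1⊕0⊕0 = 0
s2: b2⊕b3⊕b6⊕b7⊕b10⊕b11⊕b14⊕b15⊕b18⊕b19⊕b22⊕b23⊕b26⊕b27⊕b30⊕b31 = 1⊕1⊕0⊕0⊕1⊕0⊕1⊕0⊕0⊕1⊕1⊕0⊕1⊕1⊕0⊕0 = 0
s4: b4⊕b5⊕b6⊕b7⊕b12⊕b13⊕b14⊕b15⊕b20⊕b21⊕b22⊕b23⊕b28⊕b29⊕b30⊕b31 = 0⊕1⊕0⊕0⊕1⊕0⊕1⊕0⊕1⊕1⊕1⊕0⊕0⊕0⊕0⊕0 = 0
s8: b8⊕b9⊕b10⊕b11⊕b12⊕b13⊕b14⊕b15⊕b24⊕b25⊕b26⊕b27⊕b28⊕b29⊕b30⊕b31 = 1⊕1⊕1⊕0⊕1⊕0⊕1⊕0⊕0⊕1⊕1⊕1⊕0⊕0⊕0⊕0 = 0
s16: b16⊕b17⊕b18⊕b19⊕b20⊕b21⊕b22⊕b23⊕b24⊕b25⊕b26⊕b27⊕b28⊕b29⊕b30⊕b31 = 1⊕0⊕0⊕1⊕1⊕1⊕1⊕0⊕0⊕1⊕1⊕1⊕0⊕0⊕0⊕0 = 0
Syndrome (s16...s1) = 00000 → position 0 (no error).
No correction needed.
Data bits at positions 3,5,6,7,9,10,11,12,13,14,15,17,18,19,20,21,22,23,24,25,26,27,28,29,30,31: 11001101010001111001110000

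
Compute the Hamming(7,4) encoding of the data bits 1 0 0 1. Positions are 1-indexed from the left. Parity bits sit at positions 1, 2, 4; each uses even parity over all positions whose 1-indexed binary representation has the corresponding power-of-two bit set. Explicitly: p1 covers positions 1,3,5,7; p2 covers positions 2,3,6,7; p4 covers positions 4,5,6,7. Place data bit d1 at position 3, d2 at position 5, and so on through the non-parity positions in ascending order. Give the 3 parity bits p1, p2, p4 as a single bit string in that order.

001

Place data bits at non-power-of-two positions: b3=1, b5=0, b6=0, b7=1.
p1 = XOR of data positions {3,5,7} = 1⊕0⊕1 = 0
p2 = XOR of data positions {3,6,7} = 1⊕0⊕1 = 0
p4 = XOR of data positions {5,6,7} = 0⊕0⊕1 = 1
Parity bits p1,p2,p4 = 001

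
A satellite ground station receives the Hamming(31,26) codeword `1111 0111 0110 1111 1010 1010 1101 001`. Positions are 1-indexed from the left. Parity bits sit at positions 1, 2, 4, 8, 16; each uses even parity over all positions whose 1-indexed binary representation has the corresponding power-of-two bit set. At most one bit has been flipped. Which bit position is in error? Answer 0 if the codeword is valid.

16

s1: b1⊕b3⊕b5⊕b7⊕b9⊕b11⊕b13⊕b15⊕b17⊕b19⊕b21⊕b23⊕b25⊕b27⊕b29⊕b31 = 1⊕1⊕0⊕1⊕0⊕1⊕1⊕1⊕1⊕1⊕1⊕1⊕1⊕0⊕0⊕1 = 0
s2: b2⊕b3⊕b6⊕b7⊕b10⊕b11⊕b14⊕b15⊕b18⊕b19⊕b22⊕b23⊕b26⊕b27⊕b30⊕b31 = 1⊕1⊕1⊕1⊕1⊕1⊕1⊕1⊕0⊕1⊕0⊕1⊕1⊕0⊕0⊕1 = 0
s4: b4⊕b5⊕b6⊕b7⊕b12⊕b13⊕b14⊕b15⊕b20⊕b21⊕b22⊕b23⊕b28⊕b29⊕b30⊕b31 = 1⊕0⊕1⊕1⊕0⊕1⊕1⊕1⊕0⊕1⊕0⊕1⊕1⊕0⊕0⊕1 = 0
s8: b8⊕b9⊕b10⊕b11⊕b12⊕b13⊕b14⊕b15⊕b24⊕b25⊕b26⊕b27⊕b28⊕b29⊕b30⊕b31 = 1⊕0⊕1⊕1⊕0⊕1⊕1⊕1⊕0⊕1⊕1⊕0⊕1⊕0⊕0⊕1 = 0
s16: b16⊕b17⊕b18⊕b19⊕b20⊕b21⊕b22⊕b23⊕b24⊕b25⊕b26⊕b27⊕b28⊕b29⊕b30⊕b31 = 1⊕1⊕0⊕1⊕0⊕1⊕0⊕1⊕0⊕1⊕1⊕0⊕1⊕0⊕0⊕1 = 1
Syndrome (s16...s1) = 10000 → position 16.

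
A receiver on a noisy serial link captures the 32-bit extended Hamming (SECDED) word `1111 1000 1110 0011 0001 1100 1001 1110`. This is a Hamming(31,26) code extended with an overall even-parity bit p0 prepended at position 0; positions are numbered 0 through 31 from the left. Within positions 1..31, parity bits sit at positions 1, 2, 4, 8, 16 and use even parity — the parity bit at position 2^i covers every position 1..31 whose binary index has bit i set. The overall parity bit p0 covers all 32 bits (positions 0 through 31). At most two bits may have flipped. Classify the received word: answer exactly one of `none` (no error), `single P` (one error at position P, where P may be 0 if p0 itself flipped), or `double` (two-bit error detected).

s1: b1⊕b3⊕b5⊕b7⊕b9⊕b11⊕b13⊕b15⊕b17⊕b19⊕b21⊕b23⊕b25⊕b27⊕b29⊕b31 = 1⊕1⊕0⊕0⊕1⊕0⊕0⊕1⊕0⊕1⊕1⊕0⊕0⊕1⊕1⊕0 = 0
s2: b2⊕b3⊕b6⊕b7⊕b10⊕b11⊕b14⊕b15⊕b18⊕b19⊕b22⊕b23⊕b26⊕b27⊕b30⊕b31 = 1⊕1⊕0⊕0⊕1⊕0⊕1⊕1⊕0⊕1⊕0⊕0⊕0⊕1⊕1⊕0 = 0
s4: b4⊕b5⊕b6⊕b7⊕b12⊕b13⊕b14⊕b15⊕b20⊕b21⊕b22⊕b23⊕b28⊕b29⊕b30⊕b31 = 1⊕0⊕0⊕0⊕0⊕0⊕1⊕1⊕1⊕1⊕0⊕0⊕1⊕1⊕1⊕0 = 0
s8: b8⊕b9⊕b10⊕b11⊕b12⊕b13⊕b14⊕b15⊕b24⊕b25⊕b26⊕b27⊕b28⊕b29⊕b30⊕b31 = 1⊕1⊕1⊕0⊕0⊕0⊕1⊕1⊕1⊕0⊕0⊕1⊕1⊕1⊕1⊕0 = 0
s16: b16⊕b17⊕b18⊕b19⊕b20⊕b21⊕b22⊕b23⊕b24⊕b25⊕b26⊕b27⊕b28⊕b29⊕b30⊕b31 = 0⊕0⊕0⊕1⊕1⊕1⊕0⊕0⊕1⊕0⊕0⊕1⊕1⊕1⊕1⊕0 = 0
Syndrome (s16...s1) = 00000 → position 0 (no error).
Overall parity (XOR of all 32 bits, including p0): 1⊕1⊕1⊕1⊕1⊕0⊕0⊕0⊕1⊕1⊕1⊕0⊕0⊕0⊕1⊕1⊕0⊕0⊕0⊕1⊕1⊕1⊕0⊕0⊕1⊕0⊕0⊕1⊕1⊕1⊕1⊕0 = 0
Overall=0, syndrome position=0 → no error.

none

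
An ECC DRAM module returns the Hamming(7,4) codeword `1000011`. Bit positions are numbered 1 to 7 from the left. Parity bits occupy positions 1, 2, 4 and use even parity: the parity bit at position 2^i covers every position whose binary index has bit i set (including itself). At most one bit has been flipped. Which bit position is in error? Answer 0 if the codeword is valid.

s1: b1⊕b3⊕b5⊕b7 = 1⊕0⊕0⊕1 = 0
s2: b2⊕b3⊕b6⊕b7 = 0⊕0⊕1⊕1 = 0
s4: b4⊕b5⊕b6⊕b7 = 0⊕0⊕1⊕1 = 0
Syndrome (s4...s1) = 000 → position 0 (no error).

0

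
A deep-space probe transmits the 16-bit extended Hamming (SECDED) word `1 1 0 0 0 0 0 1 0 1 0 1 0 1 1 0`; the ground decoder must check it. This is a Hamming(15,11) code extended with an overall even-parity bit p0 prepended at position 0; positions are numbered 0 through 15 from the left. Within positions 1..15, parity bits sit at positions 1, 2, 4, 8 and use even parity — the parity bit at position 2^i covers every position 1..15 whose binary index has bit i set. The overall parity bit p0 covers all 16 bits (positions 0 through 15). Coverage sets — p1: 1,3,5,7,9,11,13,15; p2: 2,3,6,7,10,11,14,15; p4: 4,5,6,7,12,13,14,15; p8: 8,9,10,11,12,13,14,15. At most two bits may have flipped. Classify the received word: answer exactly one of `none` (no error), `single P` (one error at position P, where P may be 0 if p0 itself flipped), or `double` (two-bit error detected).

s1: b1⊕b3⊕b5⊕b7⊕b9⊕b11⊕b13⊕b15 = 1⊕0⊕0⊕1⊕1⊕1⊕1⊕0 = 1
s2: b2⊕b3⊕b6⊕b7⊕b10⊕b11⊕b14⊕b15 = 0⊕0⊕0⊕1⊕0⊕1⊕1⊕0 = 1
s4: b4⊕b5⊕b6⊕b7⊕b12⊕b13⊕b14⊕b15 = 0⊕0⊕0⊕1⊕0⊕1⊕1⊕0 = 1
s8: b8⊕b9⊕b10⊕b11⊕b12⊕b13⊕b14⊕b15 = 0⊕1⊕0⊕1⊕0⊕1⊕1⊕0 = 0
Syndrome (s8...s1) = 0111 → position 7.
Overall parity (XOR of all 16 bits, including p0): 1⊕1⊕0⊕0⊕0⊕0⊕0⊕1⊕0⊕1⊕0⊕1⊕0⊕1⊕1⊕0 = 1
Overall=1, syndrome position=7 → single-bit error at position 7.

single 7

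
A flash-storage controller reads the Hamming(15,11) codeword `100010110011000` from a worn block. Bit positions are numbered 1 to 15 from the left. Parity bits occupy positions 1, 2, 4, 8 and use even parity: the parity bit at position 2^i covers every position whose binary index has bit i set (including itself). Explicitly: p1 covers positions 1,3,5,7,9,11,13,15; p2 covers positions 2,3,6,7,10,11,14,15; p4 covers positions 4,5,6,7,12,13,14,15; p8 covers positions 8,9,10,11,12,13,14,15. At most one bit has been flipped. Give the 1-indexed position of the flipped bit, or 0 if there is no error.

s1: b1⊕b3⊕b5⊕b7⊕b9⊕b11⊕b13⊕b15 = 1⊕0⊕1⊕1⊕0⊕1⊕0⊕0 = 0
s2: b2⊕b3⊕b6⊕b7⊕b10⊕b11⊕b14⊕b15 = 0⊕0⊕0⊕1⊕0⊕1⊕0⊕0 = 0
s4: b4⊕b5⊕b6⊕b7⊕b12⊕b13⊕b14⊕b15 = 0⊕1⊕0⊕1⊕1⊕0⊕0⊕0 = 1
s8: b8⊕b9⊕b10⊕b11⊕b12⊕b13⊕b14⊕b15 = 1⊕0⊕0⊕1⊕1⊕0⊕0⊕0 = 1
Syndrome (s8...s1) = 1100 → position 12.

12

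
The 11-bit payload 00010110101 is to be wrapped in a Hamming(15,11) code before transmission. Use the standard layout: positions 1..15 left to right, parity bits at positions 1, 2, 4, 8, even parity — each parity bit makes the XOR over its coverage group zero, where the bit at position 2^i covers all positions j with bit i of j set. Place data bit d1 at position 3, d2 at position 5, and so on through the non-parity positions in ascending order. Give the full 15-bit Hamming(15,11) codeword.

000100100110101

Place data bits at non-power-of-two positions: b3=0, b5=0, b6=0, b7=1, b9=0, b10=1, b11=1, b12=0, b13=1, b14=0, b15=1.
p1 = XOR of data positions {3,5,7,9,11,13,15} = 0⊕0⊕1⊕0⊕1⊕1⊕1 = 0
p2 = XOR of data positions {3,6,7,10,11,14,15} = 0⊕0⊕1⊕1⊕1⊕0⊕1 = 0
p4 = XOR of data positions {5,6,7,12,13,14,15} = 0⊕0⊕1⊕0⊕1⊕0⊕1 = 1
p8 = XOR of data positions {9,10,11,12,13,14,15} = 0⊕1⊕1⊕0⊕1⊕0⊕1 = 0
Codeword b1..b15 = 000100100110101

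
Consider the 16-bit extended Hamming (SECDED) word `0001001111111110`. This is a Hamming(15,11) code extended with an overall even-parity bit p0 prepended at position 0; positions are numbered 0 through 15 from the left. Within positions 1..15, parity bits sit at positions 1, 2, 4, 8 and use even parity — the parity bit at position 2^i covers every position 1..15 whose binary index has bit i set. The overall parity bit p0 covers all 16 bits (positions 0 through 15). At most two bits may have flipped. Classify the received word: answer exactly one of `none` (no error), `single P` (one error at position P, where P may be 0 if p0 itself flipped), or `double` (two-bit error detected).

s1: b1⊕b3⊕b5⊕b7⊕b9⊕b11⊕b13⊕b15 = 0⊕1⊕0⊕1⊕1⊕1⊕1⊕0 = 1
s2: b2⊕b3⊕b6⊕b7⊕b10⊕b11⊕b14⊕b15 = 0⊕1⊕1⊕1⊕1⊕1⊕1⊕0 = 0
s4: b4⊕b5⊕b6⊕b7⊕b12⊕b13⊕b14⊕b15 = 0⊕0⊕1⊕1⊕1⊕1⊕1⊕0 = 1
s8: b8⊕b9⊕b10⊕b11⊕b12⊕b13⊕b14⊕b15 = 1⊕1⊕1⊕1⊕1⊕1⊕1⊕0 = 1
Syndrome (s8...s1) = 1101 → position 13.
Overall parity (XOR of all 16 bits, including p0): 0⊕0⊕0⊕1⊕0⊕0⊕1⊕1⊕1⊕1⊕1⊕1⊕1⊕1⊕1⊕0 = 0
Overall=0, syndrome position=13 → double-bit error detected (uncorrectable).

double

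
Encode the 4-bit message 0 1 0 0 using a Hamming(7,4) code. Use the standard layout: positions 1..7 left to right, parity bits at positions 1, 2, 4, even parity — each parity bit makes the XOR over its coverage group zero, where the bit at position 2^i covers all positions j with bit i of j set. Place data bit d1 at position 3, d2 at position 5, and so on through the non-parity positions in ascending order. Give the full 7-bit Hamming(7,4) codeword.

1001100

Place data bits at non-power-of-two positions: b3=0, b5=1, b6=0, b7=0.
p1 = XOR of data positions {3,5,7} = 0⊕1⊕0 = 1
p2 = XOR of data positions {3,6,7} = 0⊕0⊕0 = 0
p4 = XOR of data positions {5,6,7} = 1⊕0⊕0 = 1
Codeword b1..b7 = 1001100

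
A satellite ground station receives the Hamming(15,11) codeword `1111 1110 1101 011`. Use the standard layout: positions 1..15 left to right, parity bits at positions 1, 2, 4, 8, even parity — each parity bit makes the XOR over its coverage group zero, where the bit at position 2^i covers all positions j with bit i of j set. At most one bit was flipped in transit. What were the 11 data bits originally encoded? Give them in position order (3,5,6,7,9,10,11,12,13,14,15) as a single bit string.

s1: b1⊕b3⊕b5⊕b7⊕b9⊕b11⊕b13⊕b15 = 1⊕1⊕1⊕1⊕1⊕0⊕0⊕1 = 0
s2: b2⊕b3⊕b6⊕b7⊕b10⊕b11⊕b14⊕b15 = 1⊕1⊕1⊕1⊕1⊕0⊕1⊕1 = 1
s4: b4⊕b5⊕b6⊕b7⊕b12⊕b13⊕b14⊕b15 = 1⊕1⊕1⊕1⊕1⊕0⊕1⊕1 = 1
s8: b8⊕b9⊕b10⊕b11⊕b12⊕b13⊕b14⊕b15 = 0⊕1⊕1⊕0⊕1⊕0⊕1⊕1 = 1
Syndrome (s8...s1) = 1110 → position 14.
Flip bit 14: corrected codeword = 111111101101001
Data bits at positions 3,5,6,7,9,10,11,12,13,14,15: 11111101001

11111101001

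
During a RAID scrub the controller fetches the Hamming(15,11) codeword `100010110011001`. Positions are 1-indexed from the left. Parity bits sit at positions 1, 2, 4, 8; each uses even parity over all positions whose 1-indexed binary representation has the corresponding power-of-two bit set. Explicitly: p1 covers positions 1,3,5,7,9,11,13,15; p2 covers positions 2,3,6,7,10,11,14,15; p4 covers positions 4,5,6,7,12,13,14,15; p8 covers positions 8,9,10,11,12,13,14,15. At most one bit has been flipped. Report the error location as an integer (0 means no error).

s1: b1⊕b3⊕b5⊕b7⊕b9⊕b11⊕b13⊕b15 = 1⊕0⊕1⊕1⊕0⊕1⊕0⊕1 = 1
s2: b2⊕b3⊕b6⊕b7⊕b10⊕b11⊕b14⊕b15 = 0⊕0⊕0⊕1⊕0⊕1⊕0⊕1 = 1
s4: b4⊕b5⊕b6⊕b7⊕b12⊕b13⊕b14⊕b15 = 0⊕1⊕0⊕1⊕1⊕0⊕0⊕1 = 0
s8: b8⊕b9⊕b10⊕b11⊕b12⊕b13⊕b14⊕b15 = 1⊕0⊕0⊕1⊕1⊕0⊕0⊕1 = 0
Syndrome (s8...s1) = 0011 → position 3.

3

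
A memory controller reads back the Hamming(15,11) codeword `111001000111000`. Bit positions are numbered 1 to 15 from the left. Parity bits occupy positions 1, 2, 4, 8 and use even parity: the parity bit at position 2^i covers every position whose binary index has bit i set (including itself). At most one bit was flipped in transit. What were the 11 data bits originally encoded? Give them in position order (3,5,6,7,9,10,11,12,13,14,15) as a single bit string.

10100101000

s1: b1⊕b3⊕b5⊕b7⊕b9⊕b11⊕b13⊕b15 = 1⊕1⊕0⊕0⊕0⊕1⊕0⊕0 = 1
s2: b2⊕b3⊕b6⊕b7⊕b10⊕b11⊕b14⊕b15 = 1⊕1⊕1⊕0⊕1⊕1⊕0⊕0 = 1
s4: b4⊕b5⊕b6⊕b7⊕b12⊕b13⊕b14⊕b15 = 0⊕0⊕1⊕0⊕1⊕0⊕0⊕0 = 0
s8: b8⊕b9⊕b10⊕b11⊕b12⊕b13⊕b14⊕b15 = 0⊕0⊕1⊕1⊕1⊕0⊕0⊕0 = 1
Syndrome (s8...s1) = 1011 → position 11.
Flip bit 11: corrected codeword = 111001000101000
Data bits at positions 3,5,6,7,9,10,11,12,13,14,15: 10100101000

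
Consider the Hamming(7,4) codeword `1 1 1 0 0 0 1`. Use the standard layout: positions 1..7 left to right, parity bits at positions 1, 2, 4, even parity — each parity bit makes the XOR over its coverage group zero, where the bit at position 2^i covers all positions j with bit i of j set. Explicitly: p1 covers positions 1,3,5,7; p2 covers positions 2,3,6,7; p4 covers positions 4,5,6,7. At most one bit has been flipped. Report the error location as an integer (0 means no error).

7

s1: b1⊕b3⊕b5⊕b7 = 1⊕1⊕0⊕1 = 1
s2: b2⊕b3⊕b6⊕b7 = 1⊕1⊕0⊕1 = 1
s4: b4⊕b5⊕b6⊕b7 = 0⊕0⊕0⊕1 = 1
Syndrome (s4...s1) = 111 → position 7.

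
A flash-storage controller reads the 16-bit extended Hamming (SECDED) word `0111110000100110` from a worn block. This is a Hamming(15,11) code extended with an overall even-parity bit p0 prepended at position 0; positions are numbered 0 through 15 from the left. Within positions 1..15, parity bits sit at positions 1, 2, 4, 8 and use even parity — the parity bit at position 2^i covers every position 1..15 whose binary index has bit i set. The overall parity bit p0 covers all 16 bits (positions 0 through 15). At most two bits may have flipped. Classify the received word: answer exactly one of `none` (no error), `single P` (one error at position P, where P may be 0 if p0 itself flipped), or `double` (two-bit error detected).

double

s1: b1⊕b3⊕b5⊕b7⊕b9⊕b11⊕b13⊕b15 = 1⊕1⊕1⊕0⊕0⊕0⊕1⊕0 = 0
s2: b2⊕b3⊕b6⊕b7⊕b10⊕b11⊕b14⊕b15 = 1⊕1⊕0⊕0⊕1⊕0⊕1⊕0 = 0
s4: b4⊕b5⊕b6⊕b7⊕b12⊕b13⊕b14⊕b15 = 1⊕1⊕0⊕0⊕0⊕1⊕1⊕0 = 0
s8: b8⊕b9⊕b10⊕b11⊕b12⊕b13⊕b14⊕b15 = 0⊕0⊕1⊕0⊕0⊕1⊕1⊕0 = 1
Syndrome (s8...s1) = 1000 → position 8.
Overall parity (XOR of all 16 bits, including p0): 0⊕1⊕1⊕1⊕1⊕1⊕0⊕0⊕0⊕0⊕1⊕0⊕0⊕1⊕1⊕0 = 0
Overall=0, syndrome position=8 → double-bit error detected (uncorrectable).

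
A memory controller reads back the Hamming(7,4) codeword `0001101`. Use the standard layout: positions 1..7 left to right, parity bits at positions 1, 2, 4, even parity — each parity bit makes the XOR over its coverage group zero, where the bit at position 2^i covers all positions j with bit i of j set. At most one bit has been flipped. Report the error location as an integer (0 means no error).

s1: b1⊕b3⊕b5⊕b7 = 0⊕0⊕1⊕1 = 0
s2: b2⊕b3⊕b6⊕b7 = 0⊕0⊕0⊕1 = 1
s4: b4⊕b5⊕b6⊕b7 = 1⊕1⊕0⊕1 = 1
Syndrome (s4...s1) = 110 → position 6.

6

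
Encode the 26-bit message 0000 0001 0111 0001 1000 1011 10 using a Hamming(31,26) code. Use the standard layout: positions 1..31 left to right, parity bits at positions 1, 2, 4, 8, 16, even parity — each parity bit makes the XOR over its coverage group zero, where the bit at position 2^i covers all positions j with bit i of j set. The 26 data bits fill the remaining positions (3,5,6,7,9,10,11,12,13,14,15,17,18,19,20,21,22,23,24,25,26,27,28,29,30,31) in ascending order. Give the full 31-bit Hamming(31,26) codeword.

Place data bits at non-power-of-two positions: b3=0, b5=0, b6=0, b7=0, b9=0, b10=0, b11=0, b12=1, b13=0, b14=1, b15=1, b17=1, b18=0, b19=0, b20=0, b21=1, b22=1, b23=0, b24=0, b25=0, b26=1, b27=0, b28=1, b29=1, b30=1, b31=0.
p1 = XOR of data positions {3,5,7,9,11,13,15,17,19,21,23,25,27,29,31} = 0⊕0⊕0⊕0⊕0⊕0⊕1⊕1⊕0⊕1⊕0⊕0⊕0⊕1⊕0 = 0
p2 = XOR of data positions {3,6,7,10,11,14,15,18,19,22,23,26,27,30,31} = 0⊕0⊕0⊕0⊕0⊕1⊕1⊕0⊕0⊕1⊕0⊕1⊕0⊕1⊕0 = 1
p4 = XOR of data positions {5,6,7,12,13,14,15,20,21,22,23,28,29,30,31} = 0⊕0⊕0⊕1⊕0⊕1⊕1⊕0⊕1⊕1⊕0⊕1⊕1⊕1⊕0 = 0
p8 = XOR of data positions {9,10,11,12,13,14,15,24,25,26,27,28,29,30,31} = 0⊕0⊕0⊕1⊕0⊕1⊕1⊕0⊕0⊕1⊕0⊕1⊕1⊕1⊕0 = 1
p16 = XOR of data positions {17,18,19,20,21,22,23,24,25,26,27,28,29,30,31} = 1⊕0⊕0⊕0⊕1⊕1⊕0⊕0⊕0⊕1⊕0⊕1⊕1⊕1⊕0 = 1
Codeword b1..b31 = 0100000100010111100011000101110

0100000100010111100011000101110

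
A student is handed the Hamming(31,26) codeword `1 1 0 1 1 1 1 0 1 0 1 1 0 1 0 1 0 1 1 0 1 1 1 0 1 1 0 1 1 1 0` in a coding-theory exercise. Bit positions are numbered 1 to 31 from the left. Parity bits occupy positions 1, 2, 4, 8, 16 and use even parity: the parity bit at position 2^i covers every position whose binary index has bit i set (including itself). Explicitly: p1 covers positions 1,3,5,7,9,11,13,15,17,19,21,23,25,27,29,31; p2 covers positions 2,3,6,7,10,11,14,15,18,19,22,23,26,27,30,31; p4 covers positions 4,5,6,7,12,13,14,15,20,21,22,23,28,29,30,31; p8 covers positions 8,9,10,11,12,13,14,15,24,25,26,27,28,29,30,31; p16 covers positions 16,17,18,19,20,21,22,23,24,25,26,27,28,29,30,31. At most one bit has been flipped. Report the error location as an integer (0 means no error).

26

s1: b1⊕b3⊕b5⊕b7⊕b9⊕b11⊕b13⊕b15⊕b17⊕b19⊕b21⊕b23⊕b25⊕b27⊕b29⊕b31 = 1⊕0⊕1⊕1⊕1⊕1⊕0⊕0⊕0⊕1⊕1⊕1⊕1⊕0⊕1⊕0 = 0
s2: b2⊕b3⊕b6⊕b7⊕b10⊕b11⊕b14⊕b15⊕b18⊕b19⊕b22⊕b23⊕b26⊕b27⊕b30⊕b31 = 1⊕0⊕1⊕1⊕0⊕1⊕1⊕0⊕1⊕1⊕1⊕1⊕1⊕0⊕1⊕0 = 1
s4: b4⊕b5⊕b6⊕b7⊕b12⊕b13⊕b14⊕b15⊕b20⊕b21⊕b22⊕b23⊕b28⊕b29⊕b30⊕b31 = 1⊕1⊕1⊕1⊕1⊕0⊕1⊕0⊕0⊕1⊕1⊕1⊕1⊕1⊕1⊕0 = 0
s8: b8⊕b9⊕b10⊕b11⊕b12⊕b13⊕b14⊕b15⊕b24⊕b25⊕b26⊕b27⊕b28⊕b29⊕b30⊕b31 = 0⊕1⊕0⊕1⊕1⊕0⊕1⊕0⊕0⊕1⊕1⊕0⊕1⊕1⊕1⊕0 = 1
s16: b16⊕b17⊕b18⊕b19⊕b20⊕b21⊕b22⊕b23⊕b24⊕b25⊕b26⊕b27⊕b28⊕b29⊕b30⊕b31 = 1⊕0⊕1⊕1⊕0⊕1⊕1⊕1⊕0⊕1⊕1⊕0⊕1⊕1⊕1⊕0 = 1
Syndrome (s16...s1) = 11010 → position 26.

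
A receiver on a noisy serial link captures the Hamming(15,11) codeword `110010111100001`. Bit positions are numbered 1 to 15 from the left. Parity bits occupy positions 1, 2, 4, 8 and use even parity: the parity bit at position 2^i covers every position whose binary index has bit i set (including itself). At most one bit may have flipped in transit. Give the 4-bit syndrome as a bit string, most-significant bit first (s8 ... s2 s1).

0101

s1: b1⊕b3⊕b5⊕b7⊕b9⊕b11⊕b13⊕b15 = 1⊕0⊕1⊕1⊕1⊕0⊕0⊕1 = 1
s2: b2⊕b3⊕b6⊕b7⊕b10⊕b11⊕b14⊕b15 = 1⊕0⊕0⊕1⊕1⊕0⊕0⊕1 = 0
s4: b4⊕b5⊕b6⊕b7⊕b12⊕b13⊕b14⊕b15 = 0⊕1⊕0⊕1⊕0⊕0⊕0⊕1 = 1
s8: b8⊕b9⊕b10⊕b11⊕b12⊕b13⊕b14⊕b15 = 1⊕1⊕1⊕0⊕0⊕0⊕0⊕1 = 0
Syndrome (s8...s1) = 0101 → position 5.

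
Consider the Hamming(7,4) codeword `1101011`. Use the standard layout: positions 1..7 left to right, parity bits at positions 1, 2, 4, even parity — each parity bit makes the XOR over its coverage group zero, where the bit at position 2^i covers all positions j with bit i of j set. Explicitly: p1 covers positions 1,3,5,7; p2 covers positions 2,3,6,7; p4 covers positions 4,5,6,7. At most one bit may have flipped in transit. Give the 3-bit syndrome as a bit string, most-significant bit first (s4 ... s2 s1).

110

s1: b1⊕b3⊕b5⊕b7 = 1⊕0⊕0⊕1 = 0
s2: b2⊕b3⊕b6⊕b7 = 1⊕0⊕1⊕1 = 1
s4: b4⊕b5⊕b6⊕b7 = 1⊕0⊕1⊕1 = 1
Syndrome (s4...s1) = 110 → position 6.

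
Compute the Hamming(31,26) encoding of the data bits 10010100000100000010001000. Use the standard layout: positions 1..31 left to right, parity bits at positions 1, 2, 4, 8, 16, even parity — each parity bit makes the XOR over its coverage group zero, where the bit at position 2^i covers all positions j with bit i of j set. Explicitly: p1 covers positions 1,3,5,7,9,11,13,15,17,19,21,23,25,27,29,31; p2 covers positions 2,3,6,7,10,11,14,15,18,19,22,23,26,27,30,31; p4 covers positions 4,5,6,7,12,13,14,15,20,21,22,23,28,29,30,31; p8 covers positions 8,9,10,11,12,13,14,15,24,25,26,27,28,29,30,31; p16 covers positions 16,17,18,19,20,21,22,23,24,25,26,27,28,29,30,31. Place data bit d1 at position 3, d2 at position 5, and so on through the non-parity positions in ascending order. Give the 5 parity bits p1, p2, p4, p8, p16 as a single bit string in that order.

Place data bits at non-power-of-two positions: b3=1, b5=0, b6=0, b7=1, b9=0, b10=1, b11=0, b12=0, b13=0, b14=0, b15=0, b17=1, b18=0, b19=0, b20=0, b21=0, b22=0, b23=0, b24=1, b25=0, b26=0, b27=0, b28=1, b29=0, b30=0, b31=0.
p1 = XOR of data positions {3,5,7,9,11,13,15,17,19,21,23,25,27,29,31} = 1⊕0⊕1⊕0⊕0⊕0⊕0⊕1⊕0⊕0⊕0⊕0⊕0⊕0⊕0 = 1
p2 = XOR of data positions {3,6,7,10,11,14,15,18,19,22,23,26,27,30,31} = 1⊕0⊕1⊕1⊕0⊕0⊕0⊕0⊕0⊕0⊕0⊕0⊕0⊕0⊕0 = 1
p4 = XOR of data positions {5,6,7,12,13,14,15,20,21,22,23,28,29,30,31} = 0⊕0⊕1⊕0⊕0⊕0⊕0⊕0⊕0⊕0⊕0⊕1⊕0⊕0⊕0 = 0
p8 = XOR of data positions {9,10,11,12,13,14,15,24,25,26,27,28,29,30,31} = 0⊕1⊕0⊕0⊕0⊕0⊕0⊕1⊕0⊕0⊕0⊕1⊕0⊕0⊕0 = 1
p16 = XOR of data positions {17,18,19,20,21,22,23,24,25,26,27,28,29,30,31} = 1⊕0⊕0⊕0⊕0⊕0⊕0⊕1⊕0⊕0⊕0⊕1⊕0⊕0⊕0 = 1
Parity bits p1,p2,p4,p8,p16 = 11011

11011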